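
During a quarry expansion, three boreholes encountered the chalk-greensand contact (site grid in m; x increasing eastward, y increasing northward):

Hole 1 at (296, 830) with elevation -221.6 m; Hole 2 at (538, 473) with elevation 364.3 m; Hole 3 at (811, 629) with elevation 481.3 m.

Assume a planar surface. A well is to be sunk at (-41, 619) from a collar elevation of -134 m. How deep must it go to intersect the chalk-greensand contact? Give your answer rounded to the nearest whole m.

Let the plane be z = a·x + b·y + c.
Hole 2−Hole 1: 242a − 357b = 585.9;  Hole 3−Hole 1: 515a − 201b = 702.9.
Solving gives a = 0.98489, b = −0.97355.
Then c = -221.6 − a·296 − b·830 = 294.92.
At (-41, 619): z_contact = −40.4 − 602.6 + 294.92 = -348.1 m.
Depth below ground = -134 − (-348.1) = 214 m.

214 m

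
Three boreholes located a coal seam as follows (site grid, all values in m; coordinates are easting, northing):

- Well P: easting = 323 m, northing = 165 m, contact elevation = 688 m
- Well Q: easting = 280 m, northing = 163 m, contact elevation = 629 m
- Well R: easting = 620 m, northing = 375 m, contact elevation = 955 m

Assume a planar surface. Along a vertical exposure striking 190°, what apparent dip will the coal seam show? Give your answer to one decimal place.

Let the plane be z = a·easting + b·northing + c.
Well Q−Well P: −43a − 2b = −59;  Well R−Well P: 297a + 210b = 267.
Solving gives a = 1.40541, b = −0.71622.
Unit vector along 190° is (sin 190°, cos 190°) = (-0.1736, -0.9848).
Slope in that direction = a·(-0.1736) + b·(-0.9848) = 0.46129.
Apparent dip = arctan|0.46129| = 24.8° (true dip is 57.6°, so apparent ≤ true as expected).

24.8°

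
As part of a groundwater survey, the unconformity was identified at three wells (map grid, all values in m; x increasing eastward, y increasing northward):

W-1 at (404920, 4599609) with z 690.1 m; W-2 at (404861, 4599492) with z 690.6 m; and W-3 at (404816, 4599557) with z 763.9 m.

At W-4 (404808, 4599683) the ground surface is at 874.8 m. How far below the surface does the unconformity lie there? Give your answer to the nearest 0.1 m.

Two edge vectors: W-1→W-2 = (-59, -117, 0.5), W-1→W-3 = (-104, -52, 73.8).
Normal n = (W-1→W-2) × (W-1→W-3) = (-8608.6, 4302.2, -9100).
So ∂z/∂x = −n_x/n_z = −0.946000000 and ∂z/∂y = −n_y/n_z = 0.472769231.
Intercept c from W-1: 690.1 + 383054.32 − 2174553.61 = −1790809.19.
At (404808, 4599683): z_contact = −382948.37 + 2174588.59 − 1790809.19 = 831.04 m.
Depth below ground = 874.8 − 831.04 = 43.8 m.

43.8 m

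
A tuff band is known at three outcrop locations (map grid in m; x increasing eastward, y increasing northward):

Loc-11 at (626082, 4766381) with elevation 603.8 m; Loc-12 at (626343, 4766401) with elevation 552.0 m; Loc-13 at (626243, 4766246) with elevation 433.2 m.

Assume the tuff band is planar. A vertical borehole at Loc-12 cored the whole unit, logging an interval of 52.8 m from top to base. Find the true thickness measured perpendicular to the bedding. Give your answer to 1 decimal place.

Let the plane be z = a·x + b·y + c.
Loc-12−Loc-11: 261a + 20b = −51.8;  Loc-13−Loc-11: 161a − 135b = −170.6.
Solving gives a = −0.27058, b = 0.94102.
|∇z| = √(a²+b²) = 0.97914, so dip δ = arctan(0.97914) = 44.40°.
True thickness = vertical thickness × cos δ = 52.8 × cos 44.40° = 37.7 m.

37.7 m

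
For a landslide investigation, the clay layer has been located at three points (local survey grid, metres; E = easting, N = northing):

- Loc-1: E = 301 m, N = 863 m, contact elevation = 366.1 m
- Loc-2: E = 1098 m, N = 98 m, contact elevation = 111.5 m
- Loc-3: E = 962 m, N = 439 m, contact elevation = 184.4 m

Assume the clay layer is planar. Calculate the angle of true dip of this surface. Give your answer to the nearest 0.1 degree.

Let the plane be z = a·E + b·N + c.
Loc-2−Loc-1: 797a − 765b = −254.6;  Loc-3−Loc-1: 661a − 424b = −181.7.
Solving gives a = −0.18511, b = 0.13996.
Gradient magnitude |∇z| = √(a² + b²) = √(0.03427 + 0.01959) = 0.23206.
True dip = arctan(0.23206) = 13.1°, dipping toward SE (azimuth ≈ 127°).

13.1°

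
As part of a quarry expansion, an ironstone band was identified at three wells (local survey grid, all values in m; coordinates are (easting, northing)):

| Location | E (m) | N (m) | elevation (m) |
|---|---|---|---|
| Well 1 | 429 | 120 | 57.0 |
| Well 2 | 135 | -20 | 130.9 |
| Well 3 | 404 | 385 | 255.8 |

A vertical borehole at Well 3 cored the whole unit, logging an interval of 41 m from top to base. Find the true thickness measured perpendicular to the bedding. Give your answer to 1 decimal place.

30.4 m

Let the plane be z = a·E + b·N + c.
Well 2−Well 1: −294a − 140b = 73.9;  Well 3−Well 1: −25a + 265b = 198.8.
Solving gives a = −0.58243, b = 0.69524.
|∇z| = √(a²+b²) = 0.90696, so dip δ = arctan(0.90696) = 42.21°.
True thickness = vertical thickness × cos δ = 41 × cos 42.21° = 30.4 m.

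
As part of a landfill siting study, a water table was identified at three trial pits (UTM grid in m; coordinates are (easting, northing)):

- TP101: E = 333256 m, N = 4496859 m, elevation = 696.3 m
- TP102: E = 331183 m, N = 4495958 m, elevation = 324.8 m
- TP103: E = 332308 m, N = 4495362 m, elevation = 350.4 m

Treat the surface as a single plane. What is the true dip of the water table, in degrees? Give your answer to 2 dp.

Let the plane be z = a·E + b·N + c.
TP102−TP101: −2073a − 901b = −371.5;  TP103−TP101: −948a − 1497b = −345.9.
Solving gives a = 0.10870, b = 0.16223.
Gradient magnitude |∇z| = √(a² + b²) = √(0.01182 + 0.02632) = 0.19528.
True dip = arctan(0.19528) = 11.05°, dipping toward SW (azimuth ≈ 214°).

11.05°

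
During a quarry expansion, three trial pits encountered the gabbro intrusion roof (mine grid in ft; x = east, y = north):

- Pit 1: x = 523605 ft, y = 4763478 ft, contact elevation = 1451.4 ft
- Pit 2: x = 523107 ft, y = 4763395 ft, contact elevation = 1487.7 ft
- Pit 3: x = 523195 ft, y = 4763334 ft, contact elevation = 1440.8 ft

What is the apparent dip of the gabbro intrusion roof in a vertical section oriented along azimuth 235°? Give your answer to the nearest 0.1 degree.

Two edge vectors: Pit 1→Pit 2 = (-498, -83, 36.3), Pit 1→Pit 3 = (-410, -144, -10.6).
Normal n = (Pit 1→Pit 2) × (Pit 1→Pit 3) = (6107, -20161.8, 37682).
So ∂z/∂x = −n_x/n_z = −0.16207 and ∂z/∂y = −n_y/n_z = 0.53505.
Unit vector along 235° is (sin 235°, cos 235°) = (-0.8192, -0.5736).
Slope in that direction = a·(-0.8192) + b·(-0.5736) = −0.17414.
Apparent dip = arctan|0.17414| = 9.9° (true dip is 29.2°, so apparent ≤ true as expected).

9.9°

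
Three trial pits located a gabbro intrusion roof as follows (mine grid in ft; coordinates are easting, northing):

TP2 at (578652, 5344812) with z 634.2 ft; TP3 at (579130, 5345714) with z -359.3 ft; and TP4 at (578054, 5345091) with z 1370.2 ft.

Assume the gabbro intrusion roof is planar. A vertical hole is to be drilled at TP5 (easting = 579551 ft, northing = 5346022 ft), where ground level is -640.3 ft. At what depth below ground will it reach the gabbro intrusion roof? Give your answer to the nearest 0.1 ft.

Two edge vectors: TP2→TP3 = (478, 902, -993.5), TP2→TP4 = (-598, 279, 736).
Normal n = (TP2→TP3) × (TP2→TP4) = (941058.5, 242305, 672758).
So ∂z/∂easting = −n_x/n_z = −1.398806852 and ∂z/∂northing = −n_y/n_z = −0.360166657.
Intercept c from TP2: 634.2 + 809422.38 + 1925023.07 = 2735079.65.
At (579551, 5346022): z_contact = −810679.91 − 1925458.87 + 2735079.65 = -1059.13 ft.
Depth below ground = -640.3 − (-1059.13) = 418.8 ft.

418.8 ft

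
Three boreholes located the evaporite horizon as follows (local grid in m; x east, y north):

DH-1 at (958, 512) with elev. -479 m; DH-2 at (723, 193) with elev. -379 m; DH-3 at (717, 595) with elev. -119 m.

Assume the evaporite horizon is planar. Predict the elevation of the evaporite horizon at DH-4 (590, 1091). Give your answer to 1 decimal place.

354.6 m

Two edge vectors: DH-1→DH-2 = (-235, -319, 100), DH-1→DH-3 = (-241, 83, 360).
Normal n = (DH-1→DH-2) × (DH-1→DH-3) = (-123140, 60500, -96384).
So ∂z/∂x = −n_x/n_z = −1.277598 and ∂z/∂y = −n_y/n_z = 0.627698.
Intercept c from DH-1: -479 + 1223.94 − 321.38 = 423.56.
At (590, 1091): z = −753.8 + 684.8 + 423.56 = 354.6 m.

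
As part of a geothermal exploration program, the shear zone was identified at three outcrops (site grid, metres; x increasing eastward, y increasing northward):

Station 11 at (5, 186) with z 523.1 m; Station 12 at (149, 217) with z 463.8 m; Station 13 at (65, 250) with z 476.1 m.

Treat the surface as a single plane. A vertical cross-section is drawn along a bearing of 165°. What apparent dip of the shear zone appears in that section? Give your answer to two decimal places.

18.74°

Let the plane be z = a·x + b·y + c.
Station 12−Station 11: 144a + 31b = −59.3;  Station 13−Station 11: 60a + 64b = −47.
Solving gives a = −0.31786, b = −0.43638.
Unit vector along 165° is (sin 165°, cos 165°) = (0.2588, -0.9659).
Slope in that direction = a·(0.2588) + b·(-0.9659) = 0.33924.
Apparent dip = arctan|0.33924| = 18.74° (true dip is 28.4°, so apparent ≤ true as expected).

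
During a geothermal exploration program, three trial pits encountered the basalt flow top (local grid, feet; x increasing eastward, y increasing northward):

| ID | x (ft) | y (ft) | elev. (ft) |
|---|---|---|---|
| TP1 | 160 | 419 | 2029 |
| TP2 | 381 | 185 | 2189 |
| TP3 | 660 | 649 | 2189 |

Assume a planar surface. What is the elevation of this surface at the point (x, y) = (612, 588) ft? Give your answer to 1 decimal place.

2184.0 ft

Two edge vectors: TP1→TP2 = (221, -234, 160), TP1→TP3 = (500, 230, 160).
Normal n = (TP1→TP2) × (TP1→TP3) = (-74240, 44640, 167830).
So ∂z/∂x = −n_x/n_z = 0.44235 and ∂z/∂y = −n_y/n_z = −0.26598.
Intercept c from TP1: 2029 − 70.78 + 111.45 = 2069.67.
At (612, 588): z = 270.7 − 156.4 + 2069.67 = 2184.0 ft.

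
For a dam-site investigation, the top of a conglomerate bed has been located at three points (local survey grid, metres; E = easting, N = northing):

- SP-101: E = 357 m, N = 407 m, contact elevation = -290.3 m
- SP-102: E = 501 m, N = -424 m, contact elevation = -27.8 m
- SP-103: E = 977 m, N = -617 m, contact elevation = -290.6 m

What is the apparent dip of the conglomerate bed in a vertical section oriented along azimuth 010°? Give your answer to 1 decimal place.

29.4°

Two edge vectors: SP-101→SP-102 = (144, -831, 262.5), SP-101→SP-103 = (620, -1024, -0.3).
Normal n = (SP-101→SP-102) × (SP-101→SP-103) = (269049.3, 162793.2, 367764).
So ∂z/∂E = −n_x/n_z = −0.73158 and ∂z/∂N = −n_y/n_z = −0.44266.
Unit vector along 010° is (sin 10°, cos 10°) = (0.1736, 0.9848).
Slope in that direction = a·(0.1736) + b·(0.9848) = −0.56297.
Apparent dip = arctan|0.56297| = 29.4° (true dip is 40.5°, so apparent ≤ true as expected).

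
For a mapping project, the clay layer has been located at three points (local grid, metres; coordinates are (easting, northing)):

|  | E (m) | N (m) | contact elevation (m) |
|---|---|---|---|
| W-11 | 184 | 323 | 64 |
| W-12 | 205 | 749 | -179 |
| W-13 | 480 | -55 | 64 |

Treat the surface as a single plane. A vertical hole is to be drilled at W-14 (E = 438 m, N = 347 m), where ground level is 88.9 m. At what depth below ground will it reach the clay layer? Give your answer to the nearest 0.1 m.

Let the plane be z = a·E + b·N + c.
W-12−W-11: 21a + 426b = −243;  W-13−W-11: 296a − 378b = 0.
Solving gives a = −0.68530, b = −0.53664.
Then c = 64 − a·184 − b·323 = 363.43.
At (438, 347): z_contact = −300.16 − 186.21 + 363.43 = -122.95 m.
Depth below ground = 88.9 − (-122.95) = 211.8 m.

211.8 m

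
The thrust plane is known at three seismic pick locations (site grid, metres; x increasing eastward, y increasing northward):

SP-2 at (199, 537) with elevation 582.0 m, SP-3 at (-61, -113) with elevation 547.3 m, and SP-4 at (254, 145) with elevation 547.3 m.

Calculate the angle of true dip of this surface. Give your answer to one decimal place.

5.9°

Two edge vectors: SP-2→SP-3 = (-260, -650, -34.7), SP-2→SP-4 = (55, -392, -34.7).
Normal n = (SP-2→SP-3) × (SP-2→SP-4) = (8952.6, -10930.5, 137670).
So ∂z/∂x = −n_x/n_z = −0.06503 and ∂z/∂y = −n_y/n_z = 0.07940.
Gradient magnitude |∇z| = √(a² + b²) = √(0.00423 + 0.00630) = 0.10263.
True dip = arctan(0.10263) = 5.9°, dipping toward SE (azimuth ≈ 141°).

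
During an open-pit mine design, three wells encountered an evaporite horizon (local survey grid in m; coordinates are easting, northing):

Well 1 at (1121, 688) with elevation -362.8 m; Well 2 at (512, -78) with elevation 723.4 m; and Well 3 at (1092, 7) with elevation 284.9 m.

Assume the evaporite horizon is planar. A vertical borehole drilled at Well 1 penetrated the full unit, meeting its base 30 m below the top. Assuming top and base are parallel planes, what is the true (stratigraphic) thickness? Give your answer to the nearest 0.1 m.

Two edge vectors: Well 1→Well 2 = (-609, -766, 1086.2), Well 1→Well 3 = (-29, -681, 647.7).
Normal n = (Well 1→Well 2) × (Well 1→Well 3) = (243564, 362949.5, 392515).
So ∂z/∂easting = −n_x/n_z = −0.62052 and ∂z/∂northing = −n_y/n_z = −0.92468.
|∇z| = √(a²+b²) = 1.11359, so dip δ = arctan(1.11359) = 48.08°.
True thickness = vertical thickness × cos δ = 30 × cos 48.08° = 20.0 m.

20.0 m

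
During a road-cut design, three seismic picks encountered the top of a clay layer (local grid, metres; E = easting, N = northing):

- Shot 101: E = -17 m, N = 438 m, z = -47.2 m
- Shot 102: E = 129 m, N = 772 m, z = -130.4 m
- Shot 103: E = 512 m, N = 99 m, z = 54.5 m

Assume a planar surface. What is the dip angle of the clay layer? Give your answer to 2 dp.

14.65°

Two edge vectors: Shot 101→Shot 102 = (146, 334, -83.2), Shot 101→Shot 103 = (529, -339, 101.7).
Normal n = (Shot 101→Shot 102) × (Shot 101→Shot 103) = (5763, -58861, -226180).
So ∂z/∂E = −n_x/n_z = 0.02548 and ∂z/∂N = −n_y/n_z = −0.26024.
Gradient magnitude |∇z| = √(a² + b²) = √(0.00065 + 0.06772) = 0.26148.
True dip = arctan(0.26148) = 14.65°, dipping toward N (azimuth ≈ 354°).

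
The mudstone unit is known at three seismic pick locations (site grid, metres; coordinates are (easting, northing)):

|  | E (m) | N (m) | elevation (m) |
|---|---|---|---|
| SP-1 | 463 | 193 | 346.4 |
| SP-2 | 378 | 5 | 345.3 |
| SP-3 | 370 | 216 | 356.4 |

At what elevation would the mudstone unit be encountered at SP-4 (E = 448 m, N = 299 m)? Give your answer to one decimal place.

353.0 m

Let the plane be z = a·E + b·N + c.
SP-2−SP-1: −85a − 188b = −1.1;  SP-3−SP-1: −93a + 23b = 10.
Solving gives a = −0.09541, b = 0.04899.
Then c = 346.4 − a·463 − b·193 = 381.12.
At (448, 299): z = −42.7 + 14.6 + 381.12 = 353.0 m.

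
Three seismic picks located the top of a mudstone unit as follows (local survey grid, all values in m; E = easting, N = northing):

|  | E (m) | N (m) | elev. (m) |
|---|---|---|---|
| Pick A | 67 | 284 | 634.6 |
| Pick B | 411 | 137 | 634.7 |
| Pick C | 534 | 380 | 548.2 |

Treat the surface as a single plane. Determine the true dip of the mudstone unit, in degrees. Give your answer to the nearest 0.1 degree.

Let the plane be z = a·E + b·N + c.
Pick B−Pick A: 344a − 147b = 0.1;  Pick C−Pick A: 467a + 96b = −86.4.
Solving gives a = −0.12482, b = −0.29278.
Gradient magnitude |∇z| = √(a² + b²) = √(0.01558 + 0.08572) = 0.31828.
True dip = arctan(0.31828) = 17.7°, dipping toward NNE (azimuth ≈ 023°).

17.7°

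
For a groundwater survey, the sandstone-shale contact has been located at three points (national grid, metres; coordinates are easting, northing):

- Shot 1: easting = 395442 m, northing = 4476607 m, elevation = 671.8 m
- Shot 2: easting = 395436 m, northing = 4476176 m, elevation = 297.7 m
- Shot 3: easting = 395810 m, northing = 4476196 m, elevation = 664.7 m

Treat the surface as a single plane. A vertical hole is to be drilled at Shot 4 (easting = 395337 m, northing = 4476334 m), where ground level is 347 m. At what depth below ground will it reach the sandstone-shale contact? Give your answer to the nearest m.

Two edge vectors: Shot 1→Shot 2 = (-6, -431, -374.1), Shot 1→Shot 3 = (368, -411, -7.1).
Normal n = (Shot 1→Shot 2) × (Shot 1→Shot 3) = (-150695, -137711.4, 161074).
So ∂z/∂easting = −n_x/n_z = 0.93556378 and ∂z/∂northing = −n_y/n_z = 0.85495735.
Intercept c from Shot 1: 671.8 − 369961.21 − 3827308.05 = −4196597.46.
At (395337, 4476334): z_contact = 369863.0 + 3827074.6 − 4196597.46 = 340.2 m.
Depth below ground = 347 − 340.2 = 7 m.

7 m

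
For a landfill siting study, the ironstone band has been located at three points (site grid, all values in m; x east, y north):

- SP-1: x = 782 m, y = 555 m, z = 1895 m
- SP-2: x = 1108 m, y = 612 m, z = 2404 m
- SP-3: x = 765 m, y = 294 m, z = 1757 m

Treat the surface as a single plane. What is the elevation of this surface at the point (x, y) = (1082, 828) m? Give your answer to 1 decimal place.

2458.7 m

Two edge vectors: SP-1→SP-2 = (326, 57, 509), SP-1→SP-3 = (-17, -261, -138).
Normal n = (SP-1→SP-2) × (SP-1→SP-3) = (124983, 36335, -84117).
So ∂z/∂x = −n_x/n_z = 1.485823 and ∂z/∂y = −n_y/n_z = 0.431958.
Intercept c from SP-1: 1895 − 1161.91 − 239.74 = 493.35.
At (1082, 828): z = 1607.7 + 357.7 + 493.35 = 2458.7 m.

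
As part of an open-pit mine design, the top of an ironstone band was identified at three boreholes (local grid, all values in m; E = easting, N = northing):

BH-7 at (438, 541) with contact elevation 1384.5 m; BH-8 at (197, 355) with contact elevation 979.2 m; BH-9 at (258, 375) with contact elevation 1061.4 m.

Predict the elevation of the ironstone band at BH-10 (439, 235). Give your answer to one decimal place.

Two edge vectors: BH-7→BH-8 = (-241, -186, -405.3), BH-7→BH-9 = (-180, -166, -323.1).
Normal n = (BH-7→BH-8) × (BH-7→BH-9) = (-7183.2, -4913.1, 6526).
So ∂z/∂E = −n_x/n_z = 1.10070 and ∂z/∂N = −n_y/n_z = 0.75285.
Intercept c from BH-7: 1384.5 − 482.11 − 407.29 = 495.10.
At (439, 235): z = 483.2 + 176.9 + 495.10 = 1155.2 m.

1155.2 m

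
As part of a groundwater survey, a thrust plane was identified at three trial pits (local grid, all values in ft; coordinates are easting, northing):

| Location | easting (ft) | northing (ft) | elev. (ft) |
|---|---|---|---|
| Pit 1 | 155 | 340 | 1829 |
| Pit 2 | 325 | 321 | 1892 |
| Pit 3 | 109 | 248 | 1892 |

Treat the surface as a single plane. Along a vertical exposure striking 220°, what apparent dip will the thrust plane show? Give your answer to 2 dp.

24.33°

Let the plane be z = a·easting + b·northing + c.
Pit 2−Pit 1: 170a − 19b = 63;  Pit 3−Pit 1: −46a − 92b = 63.
Solving gives a = 0.27849, b = −0.82403.
Unit vector along 220° is (sin 220°, cos 220°) = (-0.6428, -0.7660).
Slope in that direction = a·(-0.6428) + b·(-0.7660) = 0.45223.
Apparent dip = arctan|0.45223| = 24.33° (true dip is 41.0°, so apparent ≤ true as expected).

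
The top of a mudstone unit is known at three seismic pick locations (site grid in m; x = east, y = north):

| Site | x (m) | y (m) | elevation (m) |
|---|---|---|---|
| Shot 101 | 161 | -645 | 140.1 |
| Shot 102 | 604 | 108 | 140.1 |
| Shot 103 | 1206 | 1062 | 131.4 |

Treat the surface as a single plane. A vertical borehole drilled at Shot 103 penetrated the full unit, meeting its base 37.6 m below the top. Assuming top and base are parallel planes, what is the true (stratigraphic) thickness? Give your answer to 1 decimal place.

Two edge vectors: Shot 101→Shot 102 = (443, 753, 0), Shot 101→Shot 103 = (1045, 1707, -8.7).
Normal n = (Shot 101→Shot 102) × (Shot 101→Shot 103) = (-6551.1, 3854.1, -30684).
So ∂z/∂x = −n_x/n_z = −0.21350 and ∂z/∂y = −n_y/n_z = 0.12561.
|∇z| = √(a²+b²) = 0.24771, so dip δ = arctan(0.24771) = 13.91°.
True thickness = vertical thickness × cos δ = 37.6 × cos 13.91° = 36.5 m.

36.5 m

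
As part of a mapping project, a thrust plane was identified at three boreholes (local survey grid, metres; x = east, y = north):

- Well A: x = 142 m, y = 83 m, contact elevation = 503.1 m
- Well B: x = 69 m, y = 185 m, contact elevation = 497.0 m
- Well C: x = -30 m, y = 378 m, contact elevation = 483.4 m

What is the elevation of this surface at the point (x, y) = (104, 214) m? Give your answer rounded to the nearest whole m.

492 m

Let the plane be z = a·x + b·y + c.
Well B−Well A: −73a + 102b = −6.1;  Well C−Well A: −172a + 295b = −19.7.
Solving gives a = −0.05259, b = −0.09744.
Then c = 503.1 − a·142 − b·83 = 518.66.
At (104, 214): z = −5.5 − 20.9 + 518.66 = 492.3 m.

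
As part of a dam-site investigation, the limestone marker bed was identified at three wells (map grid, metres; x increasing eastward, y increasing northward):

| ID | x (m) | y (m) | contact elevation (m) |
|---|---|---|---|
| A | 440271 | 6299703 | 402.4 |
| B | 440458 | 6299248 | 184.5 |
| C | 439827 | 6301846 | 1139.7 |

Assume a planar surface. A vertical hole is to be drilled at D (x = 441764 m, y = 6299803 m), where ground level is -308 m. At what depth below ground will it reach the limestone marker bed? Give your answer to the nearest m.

Let the plane be z = a·x + b·y + c.
B−A: 187a − 455b = −217.9;  C−A: −444a + 2143b = 737.3.
Solving gives a = −0.66167239, b = 0.20696102.
Then c = 402.4 − a·440271 − b·6299703 = −1012075.36.
At (441764, 6299803): z_contact = −292303.0 + 1303813.6 − 1012075.36 = -564.8 m.
Depth below ground = -308 − (-564.8) = 257 m.

257 m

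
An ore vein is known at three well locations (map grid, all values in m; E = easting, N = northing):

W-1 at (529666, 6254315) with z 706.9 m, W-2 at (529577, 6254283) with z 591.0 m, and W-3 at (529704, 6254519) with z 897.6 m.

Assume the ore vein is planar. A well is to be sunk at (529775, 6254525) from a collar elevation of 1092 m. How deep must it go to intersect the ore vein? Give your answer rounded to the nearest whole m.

Two edge vectors: W-1→W-2 = (-89, -32, -115.9), W-1→W-3 = (38, 204, 190.7).
Normal n = (W-1→W-2) × (W-1→W-3) = (17541.2, 12568.1, -16940).
So ∂z/∂E = −n_x/n_z = 1.03548996 and ∂z/∂N = −n_y/n_z = 0.74191854.
Intercept c from W-1: 706.9 − 548463.83 − 4640192.23 = −5187949.16.
At (529775, 6254525): z_contact = 548576.7 + 4640348.0 − 5187949.16 = 975.6 m.
Depth below ground = 1092 − 975.6 = 116 m.

116 m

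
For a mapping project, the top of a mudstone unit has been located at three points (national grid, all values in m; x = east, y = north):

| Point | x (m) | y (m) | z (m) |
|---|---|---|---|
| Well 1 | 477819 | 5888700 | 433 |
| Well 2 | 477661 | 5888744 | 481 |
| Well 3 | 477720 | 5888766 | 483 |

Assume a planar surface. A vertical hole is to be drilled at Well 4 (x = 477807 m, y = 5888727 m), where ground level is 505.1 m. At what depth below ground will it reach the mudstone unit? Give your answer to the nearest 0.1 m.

Two edge vectors: Well 1→Well 2 = (-158, 44, 48), Well 1→Well 3 = (-99, 66, 50).
Normal n = (Well 1→Well 2) × (Well 1→Well 3) = (-968, 3148, -6072).
So ∂z/∂x = −n_x/n_z = −0.159420290 and ∂z/∂y = −n_y/n_z = 0.518445323.
Intercept c from Well 1: 433 + 76174.04 − 3052968.97 = −2976361.93.
At (477807, 5888727): z_contact = −76172.13 + 3052982.97 − 2976361.93 = 448.91 m.
Depth below ground = 505.1 − 448.91 = 56.2 m.

56.2 m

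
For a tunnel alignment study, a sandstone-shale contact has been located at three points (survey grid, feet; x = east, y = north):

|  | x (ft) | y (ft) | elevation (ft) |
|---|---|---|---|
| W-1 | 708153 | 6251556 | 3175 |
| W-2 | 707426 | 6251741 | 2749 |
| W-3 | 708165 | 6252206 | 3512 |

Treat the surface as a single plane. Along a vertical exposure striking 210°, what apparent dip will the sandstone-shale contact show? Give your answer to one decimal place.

Two edge vectors: W-1→W-2 = (-727, 185, -426), W-1→W-3 = (12, 650, 337).
Normal n = (W-1→W-2) × (W-1→W-3) = (339245, 239887, -474770).
So ∂z/∂x = −n_x/n_z = 0.71455 and ∂z/∂y = −n_y/n_z = 0.50527.
Unit vector along 210° is (sin 210°, cos 210°) = (-0.5000, -0.8660).
Slope in that direction = a·(-0.5000) + b·(-0.8660) = −0.79485.
Apparent dip = arctan|0.79485| = 38.5° (true dip is 41.2°, so apparent ≤ true as expected).

38.5°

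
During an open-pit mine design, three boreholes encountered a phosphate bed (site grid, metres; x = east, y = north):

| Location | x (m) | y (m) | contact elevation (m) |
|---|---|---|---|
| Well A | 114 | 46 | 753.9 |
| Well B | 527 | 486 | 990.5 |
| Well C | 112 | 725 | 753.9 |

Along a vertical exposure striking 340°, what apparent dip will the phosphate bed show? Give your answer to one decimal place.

Two edge vectors: Well A→Well B = (413, 440, 236.6), Well A→Well C = (-2, 679, 0).
Normal n = (Well A→Well B) × (Well A→Well C) = (-160651.4, -473.2, 281307).
So ∂z/∂x = −n_x/n_z = 0.57109 and ∂z/∂y = −n_y/n_z = 0.00168.
Unit vector along 340° is (sin 340°, cos 340°) = (-0.3420, 0.9397).
Slope in that direction = a·(-0.3420) + b·(0.9397) = −0.19374.
Apparent dip = arctan|0.19374| = 11.0° (true dip is 29.7°, so apparent ≤ true as expected).

11.0°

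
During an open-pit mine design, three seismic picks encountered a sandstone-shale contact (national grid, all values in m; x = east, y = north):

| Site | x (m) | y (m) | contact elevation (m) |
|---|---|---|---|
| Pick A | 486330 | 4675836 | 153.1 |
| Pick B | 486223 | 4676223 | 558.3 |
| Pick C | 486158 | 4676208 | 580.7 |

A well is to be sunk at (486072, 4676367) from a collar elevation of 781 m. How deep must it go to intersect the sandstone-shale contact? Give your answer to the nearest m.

11 m

Two edge vectors: Pick A→Pick B = (-107, 387, 405.2), Pick A→Pick C = (-172, 372, 427.6).
Normal n = (Pick A→Pick B) × (Pick A→Pick C) = (14746.8, -23941.2, 26760).
So ∂z/∂x = −n_x/n_z = −0.55107623 and ∂z/∂y = −n_y/n_z = 0.89466368.
Intercept c from Pick A: 153.1 + 268004.90 − 4183300.63 = −3915142.62.
At (486072, 4676367): z_contact = −267862.7 + 4183775.7 − 3915142.62 = 770.3 m.
Depth below ground = 781 − 770.3 = 11 m.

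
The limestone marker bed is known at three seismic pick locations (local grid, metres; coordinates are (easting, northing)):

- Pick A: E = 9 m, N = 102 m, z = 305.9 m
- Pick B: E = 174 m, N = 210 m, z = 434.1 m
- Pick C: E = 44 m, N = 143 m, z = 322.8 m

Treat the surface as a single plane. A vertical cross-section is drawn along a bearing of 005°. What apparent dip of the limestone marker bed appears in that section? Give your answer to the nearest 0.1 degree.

25.0°

Let the plane be z = a·E + b·N + c.
Pick B−Pick A: 165a + 108b = 128.2;  Pick C−Pick A: 35a + 41b = 16.9.
Solving gives a = 1.14941, b = −0.56901.
Unit vector along 005° is (sin 5°, cos 5°) = (0.0872, 0.9962).
Slope in that direction = a·(0.0872) + b·(0.9962) = −0.46667.
Apparent dip = arctan|0.46667| = 25.0° (true dip is 52.1°, so apparent ≤ true as expected).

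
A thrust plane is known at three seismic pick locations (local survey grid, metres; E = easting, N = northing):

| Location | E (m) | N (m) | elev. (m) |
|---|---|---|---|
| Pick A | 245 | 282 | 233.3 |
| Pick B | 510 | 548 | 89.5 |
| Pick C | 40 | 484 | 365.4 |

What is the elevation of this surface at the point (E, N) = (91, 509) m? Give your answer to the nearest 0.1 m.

Two edge vectors: Pick A→Pick B = (265, 266, -143.8), Pick A→Pick C = (-205, 202, 132.1).
Normal n = (Pick A→Pick B) × (Pick A→Pick C) = (64186.2, -5527.5, 108060).
So ∂z/∂E = −n_x/n_z = −0.59399 and ∂z/∂N = −n_y/n_z = 0.05115.
Intercept c from Pick A: 233.3 + 145.53 − 14.42 = 364.40.
At (91, 509): z = −54.1 + 26.0 + 364.40 = 336.4 m.

336.4 m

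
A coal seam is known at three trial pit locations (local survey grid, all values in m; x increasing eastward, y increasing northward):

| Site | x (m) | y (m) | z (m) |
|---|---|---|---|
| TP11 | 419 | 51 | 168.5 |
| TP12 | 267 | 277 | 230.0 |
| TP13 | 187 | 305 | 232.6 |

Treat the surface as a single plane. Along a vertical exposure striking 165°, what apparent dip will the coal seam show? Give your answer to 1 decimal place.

Let the plane be z = a·x + b·y + c.
TP12−TP11: −152a + 226b = 61.5;  TP13−TP11: −232a + 254b = 64.1.
Solving gives a = 0.08206, b = 0.32731.
Unit vector along 165° is (sin 165°, cos 165°) = (0.2588, -0.9659).
Slope in that direction = a·(0.2588) + b·(-0.9659) = −0.29492.
Apparent dip = arctan|0.29492| = 16.4° (true dip is 18.6°, so apparent ≤ true as expected).

16.4°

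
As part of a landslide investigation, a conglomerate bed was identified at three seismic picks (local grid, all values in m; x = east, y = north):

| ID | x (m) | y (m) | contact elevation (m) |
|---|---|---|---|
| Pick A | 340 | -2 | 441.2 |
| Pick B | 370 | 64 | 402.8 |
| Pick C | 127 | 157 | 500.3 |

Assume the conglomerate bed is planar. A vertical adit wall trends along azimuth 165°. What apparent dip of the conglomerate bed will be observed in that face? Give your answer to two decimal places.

10.82°

Let the plane be z = a·x + b·y + c.
Pick B−Pick A: 30a + 66b = −38.4;  Pick C−Pick A: −213a + 159b = 59.1.
Solving gives a = −0.53145, b = −0.34025.
Unit vector along 165° is (sin 165°, cos 165°) = (0.2588, -0.9659).
Slope in that direction = a·(0.2588) + b·(-0.9659) = 0.19110.
Apparent dip = arctan|0.19110| = 10.82° (true dip is 32.3°, so apparent ≤ true as expected).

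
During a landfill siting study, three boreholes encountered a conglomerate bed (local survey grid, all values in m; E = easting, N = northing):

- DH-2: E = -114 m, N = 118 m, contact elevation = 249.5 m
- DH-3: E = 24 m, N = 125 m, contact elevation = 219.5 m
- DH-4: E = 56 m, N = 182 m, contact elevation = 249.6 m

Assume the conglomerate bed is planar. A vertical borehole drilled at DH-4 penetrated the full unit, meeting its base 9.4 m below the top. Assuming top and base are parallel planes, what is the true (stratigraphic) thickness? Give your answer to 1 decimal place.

7.6 m

Two edge vectors: DH-2→DH-3 = (138, 7, -30), DH-2→DH-4 = (170, 64, 0.1).
Normal n = (DH-2→DH-3) × (DH-2→DH-4) = (1920.7, -5113.8, 7642).
So ∂z/∂E = −n_x/n_z = −0.25133 and ∂z/∂N = −n_y/n_z = 0.66917.
|∇z| = √(a²+b²) = 0.71481, so dip δ = arctan(0.71481) = 35.56°.
True thickness = vertical thickness × cos δ = 9.4 × cos 35.56° = 7.6 m.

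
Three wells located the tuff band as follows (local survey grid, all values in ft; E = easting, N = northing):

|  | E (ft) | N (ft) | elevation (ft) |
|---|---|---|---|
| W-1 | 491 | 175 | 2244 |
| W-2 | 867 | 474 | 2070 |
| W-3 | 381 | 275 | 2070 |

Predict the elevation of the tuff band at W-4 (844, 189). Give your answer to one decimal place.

Let the plane be z = a·E + b·N + c.
W-2−W-1: 376a + 299b = −174;  W-3−W-1: −110a + 100b = −174.
Solving gives a = 0.49122, b = −1.19966.
Then c = 2244 − a·491 − b·175 = 2212.75.
At (844, 189): z = 414.6 − 226.7 + 2212.75 = 2400.6 ft.

2400.6 ft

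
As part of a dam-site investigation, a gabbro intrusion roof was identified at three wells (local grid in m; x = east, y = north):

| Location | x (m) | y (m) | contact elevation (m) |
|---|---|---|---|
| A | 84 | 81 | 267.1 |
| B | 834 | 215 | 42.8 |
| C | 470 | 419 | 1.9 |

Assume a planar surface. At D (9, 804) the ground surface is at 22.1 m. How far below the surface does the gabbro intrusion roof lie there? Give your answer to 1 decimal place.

142.5 m

Let the plane be z = a·x + b·y + c.
B−A: 750a + 134b = −224.3;  C−A: 386a + 338b = −265.2.
Solving gives a = −0.19961, b = −0.55666.
Then c = 267.1 − a·84 − b·81 = 328.96.
At (9, 804): z_contact = −1.80 − 447.55 + 328.96 = -120.39 m.
Depth below ground = 22.1 − (-120.39) = 142.5 m.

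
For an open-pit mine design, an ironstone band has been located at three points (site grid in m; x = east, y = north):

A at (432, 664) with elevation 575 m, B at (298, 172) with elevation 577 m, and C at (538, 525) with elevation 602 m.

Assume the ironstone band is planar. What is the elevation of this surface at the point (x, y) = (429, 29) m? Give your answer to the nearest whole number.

Let the plane be z = a·x + b·y + c.
B−A: −134a − 492b = 2;  C−A: 106a − 139b = 27.
Solving gives a = 0.18376, b = −0.05411.
Then c = 575 − a·432 − b·664 = 531.55.
At (429, 29): z = 78.8 − 1.6 + 531.55 = 608.8 m.

609 m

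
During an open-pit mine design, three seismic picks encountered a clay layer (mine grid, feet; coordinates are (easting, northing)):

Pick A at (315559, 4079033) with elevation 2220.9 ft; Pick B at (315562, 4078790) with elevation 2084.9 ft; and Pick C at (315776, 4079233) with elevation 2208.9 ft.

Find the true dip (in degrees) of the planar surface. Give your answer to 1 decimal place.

Two edge vectors: Pick A→Pick B = (3, -243, -136), Pick A→Pick C = (217, 200, -12).
Normal n = (Pick A→Pick B) × (Pick A→Pick C) = (30116, -29476, 53331).
So ∂z/∂E = −n_x/n_z = −0.56470 and ∂z/∂N = −n_y/n_z = 0.55270.
Gradient magnitude |∇z| = √(a² + b²) = √(0.31889 + 0.30548) = 0.79017.
True dip = arctan(0.79017) = 38.3°, dipping toward SE (azimuth ≈ 134°).

38.3°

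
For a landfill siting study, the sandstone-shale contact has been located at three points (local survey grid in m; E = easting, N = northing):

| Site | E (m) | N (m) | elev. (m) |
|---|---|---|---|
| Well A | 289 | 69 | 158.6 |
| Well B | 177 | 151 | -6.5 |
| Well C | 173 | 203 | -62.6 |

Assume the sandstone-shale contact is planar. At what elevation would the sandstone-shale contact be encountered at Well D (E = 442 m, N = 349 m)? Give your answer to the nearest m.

Two edge vectors: Well A→Well B = (-112, 82, -165.1), Well A→Well C = (-116, 134, -221.2).
Normal n = (Well A→Well B) × (Well A→Well C) = (3985, -5622.8, -5496).
So ∂z/∂E = −n_x/n_z = 0.72507 and ∂z/∂N = −n_y/n_z = −1.02307.
Intercept c from Well A: 158.6 − 209.55 + 70.59 = 19.65.
At (442, 349): z = 320.5 − 357.1 + 19.65 = -16.9 m.

-17 m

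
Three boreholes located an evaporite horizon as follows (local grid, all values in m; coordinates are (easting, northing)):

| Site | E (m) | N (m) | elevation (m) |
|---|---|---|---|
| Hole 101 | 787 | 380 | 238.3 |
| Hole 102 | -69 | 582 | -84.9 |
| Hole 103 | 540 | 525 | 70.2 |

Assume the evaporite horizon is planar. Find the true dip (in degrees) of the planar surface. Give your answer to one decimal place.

Let the plane be z = a·E + b·N + c.
Hole 102−Hole 101: −856a + 202b = −323.2;  Hole 103−Hole 101: −247a + 145b = −168.1.
Solving gives a = 0.17390, b = −0.86308.
Gradient magnitude |∇z| = √(a² + b²) = √(0.03024 + 0.74491) = 0.88043.
True dip = arctan(0.88043) = 41.4°, dipping toward NNW (azimuth ≈ 349°).

41.4°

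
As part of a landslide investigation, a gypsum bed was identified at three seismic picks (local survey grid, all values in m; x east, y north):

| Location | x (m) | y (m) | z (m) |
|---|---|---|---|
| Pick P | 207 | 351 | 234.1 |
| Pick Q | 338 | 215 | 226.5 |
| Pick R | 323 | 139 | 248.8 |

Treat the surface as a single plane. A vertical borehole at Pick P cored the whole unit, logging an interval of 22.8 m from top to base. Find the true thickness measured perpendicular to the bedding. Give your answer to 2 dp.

Let the plane be z = a·x + b·y + c.
Pick Q−Pick P: 131a − 136b = −7.6;  Pick R−Pick P: 116a − 212b = 14.7.
Solving gives a = −0.30097, b = −0.23402.
|∇z| = √(a²+b²) = 0.38124, so dip δ = arctan(0.38124) = 20.87°.
True thickness = vertical thickness × cos δ = 22.8 × cos 20.87° = 21.30 m.

21.30 m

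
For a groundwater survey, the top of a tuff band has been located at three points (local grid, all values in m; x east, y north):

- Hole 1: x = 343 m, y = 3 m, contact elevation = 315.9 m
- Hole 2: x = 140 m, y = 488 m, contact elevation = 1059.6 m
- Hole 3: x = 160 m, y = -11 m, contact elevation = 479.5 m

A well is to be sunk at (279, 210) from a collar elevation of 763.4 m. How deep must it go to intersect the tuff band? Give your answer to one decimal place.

152.3 m

Let the plane be z = a·x + b·y + c.
Hole 2−Hole 1: −203a + 485b = 743.7;  Hole 3−Hole 1: −183a − 14b = 163.6.
Solving gives a = −0.97992, b = 1.12325.
Then c = 315.9 − a·343 − b·3 = 648.64.
At (279, 210): z_contact = −273.40 + 235.88 + 648.64 = 611.13 m.
Depth below ground = 763.4 − 611.13 = 152.3 m.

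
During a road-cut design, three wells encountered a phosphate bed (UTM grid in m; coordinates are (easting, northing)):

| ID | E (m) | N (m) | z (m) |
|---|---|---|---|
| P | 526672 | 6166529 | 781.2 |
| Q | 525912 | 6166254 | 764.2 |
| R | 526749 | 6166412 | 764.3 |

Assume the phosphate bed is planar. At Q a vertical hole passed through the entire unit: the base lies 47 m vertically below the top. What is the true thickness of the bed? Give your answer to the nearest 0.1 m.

Two edge vectors: P→Q = (-760, -275, -17), P→R = (77, -117, -16.9).
Normal n = (P→Q) × (P→R) = (2658.5, -14153, 110095).
So ∂z/∂E = −n_x/n_z = −0.02415 and ∂z/∂N = −n_y/n_z = 0.12855.
|∇z| = √(a²+b²) = 0.13080, so dip δ = arctan(0.13080) = 7.45°.
True thickness = vertical thickness × cos δ = 47 × cos 7.45° = 46.6 m.

46.6 m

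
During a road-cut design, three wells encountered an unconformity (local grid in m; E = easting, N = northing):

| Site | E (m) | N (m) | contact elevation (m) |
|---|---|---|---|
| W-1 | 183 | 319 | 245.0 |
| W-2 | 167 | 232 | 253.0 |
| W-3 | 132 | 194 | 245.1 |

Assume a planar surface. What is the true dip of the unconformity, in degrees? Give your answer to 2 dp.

23.73°

Two edge vectors: W-1→W-2 = (-16, -87, 8), W-1→W-3 = (-51, -125, 0.1).
Normal n = (W-1→W-2) × (W-1→W-3) = (991.3, -406.4, -2437).
So ∂z/∂E = −n_x/n_z = 0.40677 and ∂z/∂N = −n_y/n_z = −0.16676.
Gradient magnitude |∇z| = √(a² + b²) = √(0.16546 + 0.02781) = 0.43963.
True dip = arctan(0.43963) = 23.73°, dipping toward WNW (azimuth ≈ 292°).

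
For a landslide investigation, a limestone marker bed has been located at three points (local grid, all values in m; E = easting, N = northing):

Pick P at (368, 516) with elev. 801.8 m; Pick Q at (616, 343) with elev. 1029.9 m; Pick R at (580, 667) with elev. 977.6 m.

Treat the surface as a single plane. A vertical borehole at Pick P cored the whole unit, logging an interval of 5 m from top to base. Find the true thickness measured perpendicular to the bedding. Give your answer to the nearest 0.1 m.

Let the plane be z = a·E + b·N + c.
Pick Q−Pick P: 248a − 173b = 228.1;  Pick R−Pick P: 212a + 151b = 175.8.
Solving gives a = 0.87497, b = −0.06420.
|∇z| = √(a²+b²) = 0.87733, so dip δ = arctan(0.87733) = 41.26°.
True thickness = vertical thickness × cos δ = 5 × cos 41.26° = 3.8 m.

3.8 m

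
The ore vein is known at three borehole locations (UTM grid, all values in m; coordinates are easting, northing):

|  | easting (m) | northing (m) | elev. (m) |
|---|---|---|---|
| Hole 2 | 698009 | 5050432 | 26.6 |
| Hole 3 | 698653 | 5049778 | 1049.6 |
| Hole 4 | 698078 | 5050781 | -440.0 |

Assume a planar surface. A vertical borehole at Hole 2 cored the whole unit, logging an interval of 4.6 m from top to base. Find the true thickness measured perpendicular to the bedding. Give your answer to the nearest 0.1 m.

2.7 m

Let the plane be z = a·easting + b·northing + c.
Hole 3−Hole 2: 644a − 654b = 1023;  Hole 4−Hole 2: 69a + 349b = −466.6.
Solving gives a = 0.19220, b = −1.37496.
|∇z| = √(a²+b²) = 1.38833, so dip δ = arctan(1.38833) = 54.24°.
True thickness = vertical thickness × cos δ = 4.6 × cos 54.24° = 2.7 m.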